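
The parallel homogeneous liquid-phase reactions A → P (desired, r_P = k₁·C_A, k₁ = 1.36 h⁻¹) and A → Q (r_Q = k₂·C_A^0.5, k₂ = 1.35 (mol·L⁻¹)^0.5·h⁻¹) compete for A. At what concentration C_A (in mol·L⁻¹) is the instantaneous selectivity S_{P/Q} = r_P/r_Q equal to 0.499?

0.245 mol·L⁻¹

S_{P/Q} = (k₁/k₂)·C_A^0.5 ⇒ C_A = (S·k₂/k₁)^(2).
= (0.499×1.35/1.36)^(2) = (0.4953)^(2) = 0.245 mol·L⁻¹.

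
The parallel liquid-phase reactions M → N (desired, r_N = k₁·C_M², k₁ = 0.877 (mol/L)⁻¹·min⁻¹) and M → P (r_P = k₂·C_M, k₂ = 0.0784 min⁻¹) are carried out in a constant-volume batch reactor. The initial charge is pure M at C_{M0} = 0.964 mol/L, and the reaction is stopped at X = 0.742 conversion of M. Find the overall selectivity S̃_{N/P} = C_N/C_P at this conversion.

C_M = C_{M0}(1−X) = 0.2487 mol/L.
Along a PFR/batch, dC_P/dC_M = −r_P/(r_N+r_P) = −k₂/(k₂+k₁·C_M).
Integrating from C_{M0} to C_M: C_P = (0.0784/0.877)·ln[(0.0784+0.877·0.964)/(0.0784+0.877·0.249)] = 0.08940·ln(0.9238/0.2965) = 0.1016 mol/L.
Then C_N = (C_{M0}−C_M) − C_P = 0.7153 − 0.1016 = 0.6137 mol/L.
S̃_{N/P} = C_N/C_P = 0.6137/0.1016 = 6.04.

6.04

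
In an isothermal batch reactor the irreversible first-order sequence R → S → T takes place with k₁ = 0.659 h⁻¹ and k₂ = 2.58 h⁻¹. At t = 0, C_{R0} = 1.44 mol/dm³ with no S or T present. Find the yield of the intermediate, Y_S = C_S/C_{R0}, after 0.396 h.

0.141

The intermediate concentration in a first-order A→B→C sequence is C_S = k₁C_{R0}(e^(−k₁t) − e^(−k₂t))/(k₂−k₁).
e^(−k₁t) = e^(−0.659×0.396) = e^(−0.2610) = 0.7703; e^(−k₂t) = e^(−1.022) = 0.3600.
C_S = 0.659×1.44/(2.58−0.659) × (0.7703−0.3600) = 0.4940×0.4103 = 0.2027 mol/dm³.
Y_S = C_S/C_{R0} = 0.2027/1.44 = 0.141.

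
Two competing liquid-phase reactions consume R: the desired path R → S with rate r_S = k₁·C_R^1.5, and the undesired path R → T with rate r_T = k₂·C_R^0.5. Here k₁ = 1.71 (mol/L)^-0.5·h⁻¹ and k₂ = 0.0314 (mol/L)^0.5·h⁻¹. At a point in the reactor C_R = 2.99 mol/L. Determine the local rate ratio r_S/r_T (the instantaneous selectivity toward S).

S_{S/T} = r_S/r_T = (k₁·C_R^1.5)/(k₂·C_R^0.5) = (k₁/k₂)·C_R.
= (1.71×2.990^1.5) / (0.0314×2.990^0.5) = 8.841/0.05430 = 163.
Since the desired path is higher order in R, keeping C_R high (PFR or concentrated feed) favours S.

163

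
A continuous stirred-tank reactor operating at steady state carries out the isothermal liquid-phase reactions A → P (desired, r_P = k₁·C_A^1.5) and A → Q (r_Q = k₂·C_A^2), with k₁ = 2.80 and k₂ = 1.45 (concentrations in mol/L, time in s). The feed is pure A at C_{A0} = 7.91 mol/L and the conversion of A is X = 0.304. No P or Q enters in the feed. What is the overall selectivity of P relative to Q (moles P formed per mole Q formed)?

Exit C_A = C_{A0}(1−X) = 7.91×0.696 = 5.505 mol/L.
A CSTR operates uniformly at the exit composition, giving r_P = 36.17 and r_Q = 43.95 (each k·C_A^n at C_A = 5.505).
Overall selectivity = C_P/C_Q = r_Pτ/(r_Qτ) = r_P/r_Q = 0.823.

0.823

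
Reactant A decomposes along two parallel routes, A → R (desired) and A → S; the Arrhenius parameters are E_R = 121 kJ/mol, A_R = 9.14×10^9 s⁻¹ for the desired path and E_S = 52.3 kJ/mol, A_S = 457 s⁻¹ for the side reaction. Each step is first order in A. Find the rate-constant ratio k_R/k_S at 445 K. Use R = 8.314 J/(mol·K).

Since both paths have the same order in A, the concentration cancels and S_{R/S} = k_R/k_S = (A_R/A_S)·exp[(E_S−E_R)/(RT)].
(E_S−E_R)/(RT) = (52.3−121)×10³/(8.314×445) = -68700/3700 = -18.57.
k_R/k_S = (9.14×10^9/457)·exp(-18.57) = 2.000×10^7 × 8.622×10^-9 = 0.172.
Since E_R > E_S, raising the temperature improves selectivity toward R.

0.172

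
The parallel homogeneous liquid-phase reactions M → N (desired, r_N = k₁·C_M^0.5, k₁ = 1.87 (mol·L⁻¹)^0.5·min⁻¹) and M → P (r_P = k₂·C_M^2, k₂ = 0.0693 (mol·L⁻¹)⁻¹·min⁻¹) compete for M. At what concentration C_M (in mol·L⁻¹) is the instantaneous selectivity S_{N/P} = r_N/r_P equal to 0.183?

27.9 mol·L⁻¹

S_{N/P} = (k₁/k₂)·C_M^-1.5 ⇒ C_M = (S·k₂/k₁)^(1/(-1.5)).
= (0.183×0.0693/1.87)^(-0.6667) = (0.006782)^(-0.6667) = 27.9 mol·L⁻¹.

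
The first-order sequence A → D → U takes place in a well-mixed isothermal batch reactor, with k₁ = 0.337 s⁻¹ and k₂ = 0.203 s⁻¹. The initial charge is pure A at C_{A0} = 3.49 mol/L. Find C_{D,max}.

1.62 mol/L

At the optimum, C_{D,max}/C_{A0} = (k₁/k₂)^[k₂/(k₂−k₁)].
= (0.337/0.203)^(0.203/(0.203−0.337)) = (1.660)^(-1.515) = 0.4640.
C_{D,max} = 0.4640×3.49 = 1.62 mol/L.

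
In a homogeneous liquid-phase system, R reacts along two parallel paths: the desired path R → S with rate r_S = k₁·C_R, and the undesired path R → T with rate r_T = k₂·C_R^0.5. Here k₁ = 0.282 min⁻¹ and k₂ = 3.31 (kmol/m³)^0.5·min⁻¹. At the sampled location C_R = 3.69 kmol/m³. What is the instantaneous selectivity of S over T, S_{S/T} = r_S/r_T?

S_{S/T} = r_S/r_T = (k₁·C_R)/(k₂·C_R^0.5) = (k₁/k₂)·C_R^0.5.
= (0.282×3.690) / (3.31×3.690^0.5) = 1.041/6.358 = 0.164.

0.164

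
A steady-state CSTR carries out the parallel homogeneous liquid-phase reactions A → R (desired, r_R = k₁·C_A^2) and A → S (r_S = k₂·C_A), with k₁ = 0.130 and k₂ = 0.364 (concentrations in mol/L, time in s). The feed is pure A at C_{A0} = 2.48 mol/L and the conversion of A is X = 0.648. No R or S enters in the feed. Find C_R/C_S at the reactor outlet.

0.312

Exit C_A = C_{A0}(1−X) = 2.48×0.352 = 0.8730 mol/L.
A CSTR operates uniformly at the exit composition, giving r_R = 0.09907 and r_S = 0.3178 (each k·C_A^n at C_A = 0.8730).
Overall selectivity = C_R/C_S = r_Rτ/(r_Sτ) = r_R/r_S = 0.312.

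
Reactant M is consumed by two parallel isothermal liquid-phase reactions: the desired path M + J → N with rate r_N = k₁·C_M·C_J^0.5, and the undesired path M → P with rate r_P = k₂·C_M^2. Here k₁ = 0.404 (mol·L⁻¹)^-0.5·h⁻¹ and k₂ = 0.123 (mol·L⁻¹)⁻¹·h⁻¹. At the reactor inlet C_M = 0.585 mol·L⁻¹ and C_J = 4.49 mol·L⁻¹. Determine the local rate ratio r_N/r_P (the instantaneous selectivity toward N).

11.9

S_{N/P} = r_N/r_P = (k₁·C_M·C_J^0.5)/(k₂·C_M^2) = (k₁/k₂)·C_M⁻¹·C_J^0.5.
= (0.404×0.5850×4.490^0.5) / (0.123×0.5850^2) = 0.5008/0.04209 = 11.9.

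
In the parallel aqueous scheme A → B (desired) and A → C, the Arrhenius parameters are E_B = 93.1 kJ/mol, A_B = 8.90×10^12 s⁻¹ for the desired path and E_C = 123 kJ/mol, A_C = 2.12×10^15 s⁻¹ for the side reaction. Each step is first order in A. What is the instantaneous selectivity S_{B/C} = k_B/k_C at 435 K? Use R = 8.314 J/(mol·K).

With equal orders, S_{B/C} = k_B/k_C = (A_B/A_C)·exp[(E_C−E_B)/(RT)].
(E_C−E_B)/(RT) = (123−93.1)×10³/(8.314×435) = 29900/3617 = 8.267.
k_B/k_C = (8.90×10^12/2.12×10^15)·exp(8.267) = 0.004198 × 3895 = 16.4.

16.4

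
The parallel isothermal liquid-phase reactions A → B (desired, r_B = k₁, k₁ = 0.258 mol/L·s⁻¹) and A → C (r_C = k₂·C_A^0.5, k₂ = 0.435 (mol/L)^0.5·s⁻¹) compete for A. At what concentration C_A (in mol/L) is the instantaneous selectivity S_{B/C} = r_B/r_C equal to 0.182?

S_{B/C} = (k₁/k₂)·C_A^-0.5 ⇒ C_A = (S·k₂/k₁)^(-2).
= (0.182×0.435/0.258)^(-2) = (0.3069)^(-2) = 10.6 mol/L.

10.6 mol/L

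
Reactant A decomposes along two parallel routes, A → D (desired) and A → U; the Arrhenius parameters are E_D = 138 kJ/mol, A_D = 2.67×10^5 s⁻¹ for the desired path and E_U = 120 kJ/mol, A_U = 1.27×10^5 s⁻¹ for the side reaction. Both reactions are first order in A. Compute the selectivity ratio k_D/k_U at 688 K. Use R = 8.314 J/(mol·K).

k_D/k_U = (A_D/A_U)·exp[−(E_D−E_U)/(RT)] = (A_D/A_U)·exp[(E_U−E_D)/(RT)].
(E_U−E_D)/(RT) = (120−138)×10³/(8.314×688) = -18000/5720 = -3.147.
k_D/k_U = (2.67×10^5/1.27×10^5)·exp(-3.147) = 2.102 × 0.04299 = 0.0904.

0.0904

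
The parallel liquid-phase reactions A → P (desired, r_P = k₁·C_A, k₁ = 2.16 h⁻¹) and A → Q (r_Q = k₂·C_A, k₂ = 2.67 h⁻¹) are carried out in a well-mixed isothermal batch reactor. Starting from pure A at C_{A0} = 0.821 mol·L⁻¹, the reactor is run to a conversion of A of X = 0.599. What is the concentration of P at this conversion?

C_A = C_{A0}(1−X) = 0.3292 mol·L⁻¹.
Both paths are first order in A, so the instantaneous fraction to P is constant: dC_P/d(−C_A) = k₁/(k₁+k₂) = 0.4472.
C_P = 0.4472·(C_{A0}−C_A) = 0.4472×0.4918 = 0.220 mol·L⁻¹.

0.220 mol·L⁻¹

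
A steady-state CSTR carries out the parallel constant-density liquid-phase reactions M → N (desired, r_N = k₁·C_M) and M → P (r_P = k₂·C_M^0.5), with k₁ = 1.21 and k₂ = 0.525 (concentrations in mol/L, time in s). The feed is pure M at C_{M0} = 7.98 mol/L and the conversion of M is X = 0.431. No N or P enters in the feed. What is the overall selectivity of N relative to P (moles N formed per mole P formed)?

4.91

Exit C_M = C_{M0}(1−X) = 7.98×0.569 = 4.541 mol/L.
Rates in a CSTR are evaluated at the outlet concentration: r_N = 1.21×4.541 = 5.494, r_P = 0.525×4.541^0.5 = 1.119.
Overall selectivity = C_N/C_P = r_Nτ/(r_Pτ) = r_N/r_P = 4.91.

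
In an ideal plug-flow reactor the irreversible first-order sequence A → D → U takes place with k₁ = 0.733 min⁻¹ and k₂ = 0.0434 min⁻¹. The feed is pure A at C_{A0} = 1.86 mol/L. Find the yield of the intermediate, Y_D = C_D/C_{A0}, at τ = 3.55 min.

The intermediate concentration in a first-order A→B→C sequence is C_D = k₁C_{A0}(e^(−k₁τ) − e^(−k₂τ))/(k₂−k₁).
e^(−k₁τ) = e^(−0.733×3.55) = e^(−2.602) = 0.07411; e^(−k₂τ) = e^(−0.1541) = 0.8572.
C_D = 0.733×1.86/(0.0434−0.733) × (0.07411−0.8572) = (-1.977)×(-0.7831) = 1.548 mol/L.
Y_D = C_D/C_{A0} = 1.548/1.86 = 0.832.

0.832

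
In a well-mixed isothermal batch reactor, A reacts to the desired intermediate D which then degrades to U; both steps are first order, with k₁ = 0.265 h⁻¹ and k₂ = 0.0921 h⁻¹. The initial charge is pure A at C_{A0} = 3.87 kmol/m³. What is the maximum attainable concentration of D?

At the optimum, C_{D,max}/C_{A0} = (k₁/k₂)^[k₂/(k₂−k₁)].
= (0.265/0.0921)^(0.0921/(0.0921−0.265)) = (2.877)^(-0.5327) = 0.5695.
C_{D,max} = 0.5695×3.87 = 2.20 kmol/m³.

2.20 kmol/m³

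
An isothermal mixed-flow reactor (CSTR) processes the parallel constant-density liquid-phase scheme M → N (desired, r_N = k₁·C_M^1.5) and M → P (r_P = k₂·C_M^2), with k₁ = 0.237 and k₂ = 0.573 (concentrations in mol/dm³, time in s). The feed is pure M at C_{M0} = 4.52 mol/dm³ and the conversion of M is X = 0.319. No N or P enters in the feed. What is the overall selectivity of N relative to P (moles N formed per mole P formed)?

0.236

Exit C_M = C_{M0}(1−X) = 4.52×0.681 = 3.078 mol/dm³.
In a CSTR the entire volume is at exit conditions, so r_N = 0.237×3.078^1.5 = 1.280 and r_P = 0.573×3.078^2 = 5.429.
Overall selectivity = C_N/C_P = r_Nτ/(r_Pτ) = r_N/r_P = 0.236.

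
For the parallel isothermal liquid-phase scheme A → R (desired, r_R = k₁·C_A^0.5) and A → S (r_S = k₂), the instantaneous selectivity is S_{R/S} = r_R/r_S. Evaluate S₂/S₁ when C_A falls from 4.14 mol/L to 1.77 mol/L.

S_{R/S} = (k₁/k₂)·C_A^0.5, so S₂/S₁ = (C_{A,2}/C_{A,1})^0.5.
= (1.77/4.14)^0.5 = (0.4275)^0.5 = 0.654.
Selectivity toward R falls as C_A falls — high-concentration operation is favoured.

0.654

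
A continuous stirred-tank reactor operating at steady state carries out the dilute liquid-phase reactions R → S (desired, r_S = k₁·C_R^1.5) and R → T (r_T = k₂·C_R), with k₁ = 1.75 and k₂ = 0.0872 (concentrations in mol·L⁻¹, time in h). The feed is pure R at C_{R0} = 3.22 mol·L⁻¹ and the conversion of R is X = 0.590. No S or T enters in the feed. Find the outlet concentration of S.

Exit C_R = C_{R0}(1−X) = 3.22×0.410 = 1.320 mol·L⁻¹.
Rates in a CSTR are evaluated at the outlet concentration: r_S = 1.75×1.320^1.5 = 2.655, r_T = 0.0872×1.320 = 0.1151.
Fraction of consumed R going to S: r_S/(r_S+r_T) = 0.9584.
C_S = 0.9584·C_{R0}·X = 0.9584×3.22×0.590 = 1.82 mol·L⁻¹.

1.82 mol·L⁻¹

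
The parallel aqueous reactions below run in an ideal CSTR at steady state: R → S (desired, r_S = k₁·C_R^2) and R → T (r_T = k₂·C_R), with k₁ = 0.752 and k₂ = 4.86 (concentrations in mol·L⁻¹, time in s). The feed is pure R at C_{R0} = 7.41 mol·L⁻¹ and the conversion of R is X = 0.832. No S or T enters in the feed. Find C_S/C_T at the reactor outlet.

0.193

Exit C_R = C_{R0}(1−X) = 7.41×0.168 = 1.245 mol·L⁻¹.
A CSTR operates uniformly at the exit composition, giving r_S = 1.165 and r_T = 6.050 (each k·C_R^n at C_R = 1.245).
Overall selectivity = C_S/C_T = r_Sτ/(r_Tτ) = r_S/r_T = 0.193.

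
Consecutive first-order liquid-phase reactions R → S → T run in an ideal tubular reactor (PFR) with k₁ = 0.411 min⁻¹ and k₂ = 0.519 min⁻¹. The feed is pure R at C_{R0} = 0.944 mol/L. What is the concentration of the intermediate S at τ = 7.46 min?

0.0926 mol/L

For first-order series with pure R initially, C_S(τ) = k₁C_{R0}/(k₂−k₁)·(e^(−k₁τ) − e^(−k₂τ)).
e^(−k₁τ) = e^(−0.411×7.46) = e^(−3.066) = 0.04660; e^(−k₂τ) = e^(−3.872) = 0.02082.
C_S = 0.411×0.944/(0.519−0.411) × (0.04660−0.02082) = 3.592×0.02578 = 0.09262 mol/L.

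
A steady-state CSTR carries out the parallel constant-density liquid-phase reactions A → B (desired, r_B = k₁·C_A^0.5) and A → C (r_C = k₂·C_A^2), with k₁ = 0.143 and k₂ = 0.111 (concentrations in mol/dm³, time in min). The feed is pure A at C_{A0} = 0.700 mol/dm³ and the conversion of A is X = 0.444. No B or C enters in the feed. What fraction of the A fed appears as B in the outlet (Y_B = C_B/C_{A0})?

Exit C_A = C_{A0}(1−X) = 0.700×0.556 = 0.3892 mol/dm³.
A CSTR operates uniformly at the exit composition, giving r_B = 0.08921 and r_C = 0.01681 (each k·C_A^n at C_A = 0.3892).
Fraction of consumed A going to B: r_B/(r_B+r_C) = 0.8414.
C_B = 0.8414·C_{A0}·X = 0.8414×0.700×0.444 = 0.262 mol/dm³; Y_B = C_B/C_{A0} = 0.374.

0.374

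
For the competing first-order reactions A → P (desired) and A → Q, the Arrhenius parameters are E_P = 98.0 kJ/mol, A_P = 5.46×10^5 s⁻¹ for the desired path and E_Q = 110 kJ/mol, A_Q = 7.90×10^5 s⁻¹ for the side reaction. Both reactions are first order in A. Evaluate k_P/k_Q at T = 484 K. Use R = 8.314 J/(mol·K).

13.6

Since both paths have the same order in A, the concentration cancels and S_{P/Q} = k_P/k_Q = (A_P/A_Q)·exp[(E_Q−E_P)/(RT)].
(E_Q−E_P)/(RT) = (110−98.0)×10³/(8.314×484) = 12000/4024 = 2.982.
k_P/k_Q = (5.46×10^5/7.90×10^5)·exp(2.982) = 0.6911 × 19.73 = 13.6.
Since E_P < E_Q, lowering the temperature improves selectivity toward P.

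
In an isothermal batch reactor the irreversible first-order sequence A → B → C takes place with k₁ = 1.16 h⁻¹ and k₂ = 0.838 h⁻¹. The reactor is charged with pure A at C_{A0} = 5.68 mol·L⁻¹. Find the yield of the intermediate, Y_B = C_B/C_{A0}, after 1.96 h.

Solving the coupled first-order balances gives C_B(t) = [k₁/(k₂−k₁)]·C_{A0}·(e^(−k₁t) − e^(−k₂t)).
e^(−k₁t) = e^(−1.16×1.96) = e^(−2.274) = 0.1029; e^(−k₂t) = e^(−1.642) = 0.1935.
C_B = 1.16×5.68/(0.838−1.16) × (0.1029−0.1935) = (-20.46)×(-0.09056) = 1.853 mol·L⁻¹.
Y_B = C_B/C_{A0} = 1.853/5.68 = 0.326.

0.326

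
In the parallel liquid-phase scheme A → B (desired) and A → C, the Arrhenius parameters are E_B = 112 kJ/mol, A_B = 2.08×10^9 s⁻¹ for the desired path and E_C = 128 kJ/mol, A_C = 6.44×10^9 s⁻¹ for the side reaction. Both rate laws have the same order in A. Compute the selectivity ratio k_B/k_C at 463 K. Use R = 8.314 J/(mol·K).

Since both paths have the same order in A, the concentration cancels and S_{B/C} = k_B/k_C = (A_B/A_C)·exp[(E_C−E_B)/(RT)].
(E_C−E_B)/(RT) = (128−112)×10³/(8.314×463) = 16000/3849 = 4.157.
k_B/k_C = (2.08×10^9/6.44×10^9)·exp(4.157) = 0.3230 × 63.85 = 20.6.
Since E_B < E_C, lowering the temperature improves selectivity toward B.

20.6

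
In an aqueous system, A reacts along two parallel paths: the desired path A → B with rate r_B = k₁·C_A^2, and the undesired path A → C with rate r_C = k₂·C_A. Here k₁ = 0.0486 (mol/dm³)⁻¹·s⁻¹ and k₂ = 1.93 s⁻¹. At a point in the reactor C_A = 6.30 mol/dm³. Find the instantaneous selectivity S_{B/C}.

S_{B/C} = r_B/r_C = (k₁·C_A^2)/(k₂·C_A) = (k₁/k₂)·C_A.
= (0.0486×6.300^2) / (1.93×6.300) = 1.929/12.16 = 0.159.
Since the desired path is higher order in A, keeping C_A high (PFR or concentrated feed) favours B.

0.159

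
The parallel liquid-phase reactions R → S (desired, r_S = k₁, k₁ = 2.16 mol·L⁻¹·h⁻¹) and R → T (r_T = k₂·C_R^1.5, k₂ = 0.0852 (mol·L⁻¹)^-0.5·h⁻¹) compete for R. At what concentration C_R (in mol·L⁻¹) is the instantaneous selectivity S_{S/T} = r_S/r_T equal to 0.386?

16.3 mol·L⁻¹

S_{S/T} = (k₁/k₂)·C_R^-1.5 ⇒ C_R = (S·k₂/k₁)^(1/(-1.5)).
= (0.386×0.0852/2.16)^(-0.6667) = (0.01523)^(-0.6667) = 16.3 mol·L⁻¹.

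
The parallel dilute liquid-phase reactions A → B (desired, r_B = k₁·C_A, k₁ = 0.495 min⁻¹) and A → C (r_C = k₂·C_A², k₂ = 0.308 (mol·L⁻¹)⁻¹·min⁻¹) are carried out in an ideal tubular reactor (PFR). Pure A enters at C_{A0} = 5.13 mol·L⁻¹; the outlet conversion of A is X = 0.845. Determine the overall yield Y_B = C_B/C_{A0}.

C_A = C_{A0}(1−X) = 0.7952 mol·L⁻¹.
Along a PFR/batch, dC_B/dC_A = −r_B/(r_B+r_C) = −k₁/(k₁+k₂·C_A).
Integrating from C_{A0} to C_A: C_B = (0.495/0.308)·ln[(0.495+0.308·5.13)/(0.495+0.308·0.795)] = 1.607·ln(2.075/0.7399) = 1.657 mol·L⁻¹.
Y_B = C_B/C_{A0} = 1.657/5.13 = 0.323.

0.323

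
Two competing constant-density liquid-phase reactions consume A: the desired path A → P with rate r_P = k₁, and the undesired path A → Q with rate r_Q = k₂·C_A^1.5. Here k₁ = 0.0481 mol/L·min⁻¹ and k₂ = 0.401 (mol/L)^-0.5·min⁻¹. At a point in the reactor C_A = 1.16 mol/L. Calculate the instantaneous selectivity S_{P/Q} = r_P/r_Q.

S_{P/Q} = r_P/r_Q = (k₁)/(k₂·C_A^1.5) = (k₁/k₂)·C_A^-1.5.
= (0.0481) / (0.401×1.160^1.5) = 0.04810/0.5010 = 0.0960.

0.0960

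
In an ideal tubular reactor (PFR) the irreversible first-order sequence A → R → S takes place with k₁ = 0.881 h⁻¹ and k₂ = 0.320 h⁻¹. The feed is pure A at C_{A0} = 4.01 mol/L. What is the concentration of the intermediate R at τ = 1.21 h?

2.11 mol/L

Solving the coupled first-order balances gives C_R(τ) = [k₁/(k₂−k₁)]·C_{A0}·(e^(−k₁τ) − e^(−k₂τ)).
e^(−k₁τ) = e^(−0.881×1.21) = e^(−1.066) = 0.3444; e^(−k₂τ) = e^(−0.3872) = 0.6790.
C_R = 0.881×4.01/(0.320−0.881) × (0.3444−0.6790) = (-6.297)×(-0.3346) = 2.107 mol/L.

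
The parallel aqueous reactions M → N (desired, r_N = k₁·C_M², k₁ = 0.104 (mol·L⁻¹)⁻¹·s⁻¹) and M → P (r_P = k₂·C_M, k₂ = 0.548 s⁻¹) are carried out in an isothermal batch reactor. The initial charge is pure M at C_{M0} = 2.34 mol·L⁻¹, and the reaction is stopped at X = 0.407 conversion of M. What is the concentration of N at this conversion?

C_M = C_{M0}(1−X) = 1.388 mol·L⁻¹.
Along a PFR/batch, dC_P/dC_M = −r_P/(r_N+r_P) = −k₂/(k₂+k₁·C_M).
Integrating from C_{M0} to C_M: C_P = (0.548/0.104)·ln[(0.548+0.104·2.34)/(0.548+0.104·1.39)] = 5.269·ln(0.7914/0.6923) = 0.7046 mol·L⁻¹.
Then C_N = (C_{M0}−C_M) − C_P = 0.9524 − 0.7046 = 0.2478 mol·L⁻¹.

0.248 mol·L⁻¹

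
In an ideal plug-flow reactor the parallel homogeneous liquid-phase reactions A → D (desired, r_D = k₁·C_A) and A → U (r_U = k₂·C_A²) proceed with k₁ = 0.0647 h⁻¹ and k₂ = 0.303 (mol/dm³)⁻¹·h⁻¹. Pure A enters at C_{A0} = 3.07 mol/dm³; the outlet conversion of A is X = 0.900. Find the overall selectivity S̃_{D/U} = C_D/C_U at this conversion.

C_A = C_{A0}(1−X) = 0.3070 mol/dm³.
Along a PFR/batch, dC_D/dC_A = −r_D/(r_D+r_U) = −k₁/(k₁+k₂·C_A).
Integrating from C_{A0} to C_A: C_D = (0.0647/0.303)·ln[(0.0647+0.303·3.07)/(0.0647+0.303·0.307)] = 0.2135·ln(0.9949/0.1577) = 0.3933 mol/dm³.
C_U = (C_{A0}−C_A)−C_D = 2.370 mol/dm³; S̃_{D/U} = 0.3933/2.370 = 0.166.

0.166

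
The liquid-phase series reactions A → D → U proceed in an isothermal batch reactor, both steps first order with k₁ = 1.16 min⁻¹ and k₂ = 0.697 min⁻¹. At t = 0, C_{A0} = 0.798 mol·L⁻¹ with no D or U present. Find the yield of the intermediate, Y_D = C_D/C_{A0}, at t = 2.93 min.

The intermediate concentration in a first-order A→B→C sequence is C_D = k₁C_{A0}(e^(−k₁t) − e^(−k₂t))/(k₂−k₁).
e^(−k₁t) = e^(−1.16×2.93) = e^(−3.399) = 0.03341; e^(−k₂t) = e^(−2.042) = 0.1297.
C_D = 1.16×0.798/(0.697−1.16) × (0.03341−0.1297) = (-1.999)×(-0.09633) = 0.1926 mol·L⁻¹.
Y_D = C_D/C_{A0} = 0.1926/0.798 = 0.241.

0.241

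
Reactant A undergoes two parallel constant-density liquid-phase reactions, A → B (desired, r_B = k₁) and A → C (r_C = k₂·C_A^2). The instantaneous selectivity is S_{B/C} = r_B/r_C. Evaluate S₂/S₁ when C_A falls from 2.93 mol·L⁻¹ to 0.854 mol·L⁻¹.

S_{B/C} = (k₁/k₂)·C_A^-2, so S₂/S₁ = (C_{A,2}/C_{A,1})^-2.
= (0.854/2.93)^(-2) = (0.2915)^(-2) = 11.8.

11.8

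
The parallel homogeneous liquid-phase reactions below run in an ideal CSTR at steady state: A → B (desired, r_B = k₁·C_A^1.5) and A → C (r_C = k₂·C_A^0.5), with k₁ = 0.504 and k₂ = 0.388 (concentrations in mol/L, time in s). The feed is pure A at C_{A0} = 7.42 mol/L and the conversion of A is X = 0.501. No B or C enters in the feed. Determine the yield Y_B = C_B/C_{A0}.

Exit C_A = C_{A0}(1−X) = 7.42×0.499 = 3.703 mol/L.
A CSTR operates uniformly at the exit composition, giving r_B = 3.591 and r_C = 0.7466 (each k·C_A^n at C_A = 3.703).
Fraction of consumed A going to B: r_B/(r_B+r_C) = 0.8279.
C_B = 0.8279·C_{A0}·X = 0.8279×7.42×0.501 = 3.08 mol/L; Y_B = C_B/C_{A0} = 0.415.

0.415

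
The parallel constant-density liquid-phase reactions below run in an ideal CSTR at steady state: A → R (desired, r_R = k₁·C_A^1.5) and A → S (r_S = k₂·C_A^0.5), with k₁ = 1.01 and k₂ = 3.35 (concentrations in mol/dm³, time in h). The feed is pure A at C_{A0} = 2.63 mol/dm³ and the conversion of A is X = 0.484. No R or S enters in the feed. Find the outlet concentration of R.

0.370 mol/dm³

Exit C_A = C_{A0}(1−X) = 2.63×0.516 = 1.357 mol/dm³.
Rates in a CSTR are evaluated at the outlet concentration: r_R = 1.01×1.357^1.5 = 1.597, r_S = 3.35×1.357^0.5 = 3.903.
Fraction of consumed A going to R: r_R/(r_R+r_S) = 0.2904.
C_R = 0.2904·C_{A0}·X = 0.2904×2.63×0.484 = 0.370 mol/dm³.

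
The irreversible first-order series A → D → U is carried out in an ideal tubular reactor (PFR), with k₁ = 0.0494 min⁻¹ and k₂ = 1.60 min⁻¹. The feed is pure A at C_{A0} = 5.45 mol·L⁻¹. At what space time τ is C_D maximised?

Setting dC_D/dτ = 0 gives τ_opt = ln(k₂/k₁)/(k₂−k₁).
= ln(1.60/0.0494)/(1.60−0.0494) = ln(32.39)/1.551 = 3.478/1.551 = 2.24 min.

2.24 min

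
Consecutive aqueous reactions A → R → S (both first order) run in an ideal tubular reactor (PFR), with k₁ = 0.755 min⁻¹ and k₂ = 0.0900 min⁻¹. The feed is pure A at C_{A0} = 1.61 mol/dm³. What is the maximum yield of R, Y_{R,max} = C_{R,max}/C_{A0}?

0.750

Evaluating C_R at τ_opt = ln(k₂/k₁)/(k₂−k₁) gives C_{R,max}/C_{A0} = (k₁/k₂)^[k₂/(k₂−k₁)].
= (0.755/0.0900)^(0.0900/(0.0900−0.755)) = (8.389)^(-0.1353) = 0.7499.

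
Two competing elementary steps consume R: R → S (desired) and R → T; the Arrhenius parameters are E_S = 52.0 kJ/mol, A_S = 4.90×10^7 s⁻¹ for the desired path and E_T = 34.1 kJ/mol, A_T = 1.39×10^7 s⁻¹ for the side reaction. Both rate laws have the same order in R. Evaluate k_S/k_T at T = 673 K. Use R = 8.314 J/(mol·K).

Since both paths have the same order in R, the concentration cancels and S_{S/T} = k_S/k_T = (A_S/A_T)·exp[(E_T−E_S)/(RT)].
(E_T−E_S)/(RT) = (34.1−52.0)×10³/(8.314×673) = -17900/5595 = -3.199.
k_S/k_T = (4.90×10^7/1.39×10^7)·exp(-3.199) = 3.525 × 0.04080 = 0.144.
Since E_S > E_T, raising the temperature improves selectivity toward S.

0.144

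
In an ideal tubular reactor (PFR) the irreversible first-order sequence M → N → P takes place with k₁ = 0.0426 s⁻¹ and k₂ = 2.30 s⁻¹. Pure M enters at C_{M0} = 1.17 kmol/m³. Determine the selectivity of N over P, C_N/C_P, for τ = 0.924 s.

0.700

Solving the coupled first-order balances gives C_N(τ) = [k₁/(k₂−k₁)]·C_{M0}·(e^(−k₁τ) − e^(−k₂τ)).
e^(−k₁τ) = e^(−0.0426×0.924) = e^(−0.03936) = 0.9614; e^(−k₂τ) = e^(−2.125) = 0.1194.
C_N = 0.0426×1.17/(2.30−0.0426) × (0.9614−0.1194) = 0.02208×0.8420 = 0.01859 kmol/m³.
C_M = C_{M0}e^(−k₁τ) = 1.125 kmol/m³, so C_P = C_{M0}−C_M−C_N = 0.02657 kmol/m³; C_N/C_P = 0.700.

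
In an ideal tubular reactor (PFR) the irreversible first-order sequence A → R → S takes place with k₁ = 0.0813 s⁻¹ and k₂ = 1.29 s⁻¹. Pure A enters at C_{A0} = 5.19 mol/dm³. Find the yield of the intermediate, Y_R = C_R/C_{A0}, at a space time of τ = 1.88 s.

0.0518

Solving the coupled first-order balances gives C_R(τ) = [k₁/(k₂−k₁)]·C_{A0}·(e^(−k₁τ) − e^(−k₂τ)).
e^(−k₁τ) = e^(−0.0813×1.88) = e^(−0.1528) = 0.8583; e^(−k₂τ) = e^(−2.425) = 0.08846.
C_R = 0.0813×5.19/(1.29−0.0813) × (0.8583−0.08846) = 0.3491×0.7698 = 0.2687 mol/dm³.
Y_R = C_R/C_{A0} = 0.2687/5.19 = 0.0518.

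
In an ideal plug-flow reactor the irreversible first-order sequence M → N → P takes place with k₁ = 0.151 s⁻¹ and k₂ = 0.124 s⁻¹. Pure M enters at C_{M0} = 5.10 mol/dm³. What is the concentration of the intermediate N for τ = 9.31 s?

2.00 mol/dm³

For first-order series with pure M initially, C_N(τ) = k₁C_{M0}/(k₂−k₁)·(e^(−k₁τ) − e^(−k₂τ)).
e^(−k₁τ) = e^(−0.151×9.31) = e^(−1.406) = 0.2452; e^(−k₂τ) = e^(−1.154) = 0.3152.
C_N = 0.151×5.10/(0.124−0.151) × (0.2452−0.3152) = (-28.52)×(-0.07007) = 1.998 mol/dm³.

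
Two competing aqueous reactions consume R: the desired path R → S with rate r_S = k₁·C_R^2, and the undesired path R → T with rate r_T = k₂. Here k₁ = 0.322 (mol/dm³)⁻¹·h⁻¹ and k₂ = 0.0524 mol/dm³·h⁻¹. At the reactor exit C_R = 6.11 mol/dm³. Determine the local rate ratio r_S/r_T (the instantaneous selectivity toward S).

S_{S/T} = r_S/r_T = (k₁·C_R^2)/(k₂) = (k₁/k₂)·C_R^2.
= (0.322×6.110^2) / (0.0524) = 12.02/0.05240 = 229.
Since the desired path is higher order in R, keeping C_R high (PFR or concentrated feed) favours S.

229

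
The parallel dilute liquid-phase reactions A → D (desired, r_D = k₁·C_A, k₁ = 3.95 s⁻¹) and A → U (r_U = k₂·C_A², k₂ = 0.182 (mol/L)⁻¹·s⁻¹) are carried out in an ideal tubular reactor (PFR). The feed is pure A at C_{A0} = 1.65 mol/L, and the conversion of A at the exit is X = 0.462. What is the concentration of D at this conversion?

C_A = C_{A0}(1−X) = 0.8877 mol/L.
Along a PFR/batch, dC_D/dC_A = −r_D/(r_D+r_U) = −k₁/(k₁+k₂·C_A).
Integrating from C_{A0} to C_A: C_D = (3.95/0.182)·ln[(3.95+0.182·1.65)/(3.95+0.182·0.888)] = 21.70·ln(4.250/4.112) = 0.7203 mol/L.

0.720 mol/L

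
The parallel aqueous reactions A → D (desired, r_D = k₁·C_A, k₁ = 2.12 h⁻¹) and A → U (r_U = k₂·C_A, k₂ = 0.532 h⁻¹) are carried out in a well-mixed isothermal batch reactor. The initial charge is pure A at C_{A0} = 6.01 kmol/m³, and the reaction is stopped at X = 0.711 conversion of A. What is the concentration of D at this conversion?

3.42 kmol/m³

C_A = C_{A0}(1−X) = 1.737 kmol/m³.
Both paths are first order in A, so the instantaneous fraction to D is constant: dC_D/d(−C_A) = k₁/(k₁+k₂) = 0.7994.
C_D = 0.7994·(C_{A0}−C_A) = 0.7994×4.273 = 3.42 kmol/m³.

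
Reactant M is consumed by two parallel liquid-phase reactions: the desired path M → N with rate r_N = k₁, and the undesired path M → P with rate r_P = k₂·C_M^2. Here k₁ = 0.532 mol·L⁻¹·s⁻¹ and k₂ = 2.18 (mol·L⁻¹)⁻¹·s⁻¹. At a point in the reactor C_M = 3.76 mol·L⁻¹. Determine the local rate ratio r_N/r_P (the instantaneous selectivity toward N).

S_{N/P} = r_N/r_P = (k₁)/(k₂·C_M^2) = (k₁/k₂)·C_M^-2.
= (0.532) / (2.18×3.760^2) = 0.5320/30.82 = 0.0173.

0.0173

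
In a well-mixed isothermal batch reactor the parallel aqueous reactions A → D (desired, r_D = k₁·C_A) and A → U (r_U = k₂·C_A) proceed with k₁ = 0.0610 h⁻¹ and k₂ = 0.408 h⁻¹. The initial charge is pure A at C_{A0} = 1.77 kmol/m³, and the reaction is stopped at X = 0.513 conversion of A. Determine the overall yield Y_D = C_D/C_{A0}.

C_A = C_{A0}(1−X) = 0.8620 kmol/m³.
Both paths are first order in A, so the instantaneous fraction to D is constant: dC_D/d(−C_A) = k₁/(k₁+k₂) = 0.1301.
C_D = 0.1301·(C_{A0}−C_A) = 0.1301×0.9080 = 0.118 kmol/m³.
Y_D = C_D/C_{A0} = 0.1181/1.77 = 0.0667.

0.0667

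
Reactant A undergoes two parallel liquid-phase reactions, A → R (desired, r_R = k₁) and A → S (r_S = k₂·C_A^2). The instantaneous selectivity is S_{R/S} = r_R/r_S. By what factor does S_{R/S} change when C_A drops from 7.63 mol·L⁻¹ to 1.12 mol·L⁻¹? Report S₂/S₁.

46.4

S_{R/S} = (k₁/k₂)·C_A^-2, so S₂/S₁ = (C_{A,2}/C_{A,1})^-2.
= (1.12/7.63)^(-2) = (0.1468)^(-2) = 46.4.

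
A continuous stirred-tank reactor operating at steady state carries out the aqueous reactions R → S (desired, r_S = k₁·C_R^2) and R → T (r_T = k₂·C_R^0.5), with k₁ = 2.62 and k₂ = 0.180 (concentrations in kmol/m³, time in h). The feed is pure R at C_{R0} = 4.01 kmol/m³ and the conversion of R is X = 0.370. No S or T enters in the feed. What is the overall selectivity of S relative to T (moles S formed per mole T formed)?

58.4

Exit C_R = C_{R0}(1−X) = 4.01×0.630 = 2.526 kmol/m³.
A CSTR operates uniformly at the exit composition, giving r_S = 16.72 and r_T = 0.2861 (each k·C_R^n at C_R = 2.526).
Overall selectivity = C_S/C_T = r_Sτ/(r_Tτ) = r_S/r_T = 58.4.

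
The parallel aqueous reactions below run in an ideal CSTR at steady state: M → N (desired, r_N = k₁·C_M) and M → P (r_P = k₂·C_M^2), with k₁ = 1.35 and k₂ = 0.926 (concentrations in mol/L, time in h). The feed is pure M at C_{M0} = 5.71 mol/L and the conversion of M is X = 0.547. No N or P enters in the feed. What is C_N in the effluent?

1.13 mol/L

Exit C_M = C_{M0}(1−X) = 5.71×0.453 = 2.587 mol/L.
Rates in a CSTR are evaluated at the outlet concentration: r_N = 1.35×2.587 = 3.492, r_P = 0.926×2.587^2 = 6.196.
Fraction of consumed M going to N: r_N/(r_N+r_P) = 0.3605.
C_N = 0.3605·C_{M0}·X = 0.3605×5.71×0.547 = 1.13 mol/L.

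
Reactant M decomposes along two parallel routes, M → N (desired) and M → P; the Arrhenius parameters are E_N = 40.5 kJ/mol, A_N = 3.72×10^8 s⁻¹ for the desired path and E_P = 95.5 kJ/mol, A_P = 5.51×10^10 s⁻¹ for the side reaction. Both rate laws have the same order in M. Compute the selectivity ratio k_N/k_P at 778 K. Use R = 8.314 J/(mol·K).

33.3

Since both paths have the same order in M, the concentration cancels and S_{N/P} = k_N/k_P = (A_N/A_P)·exp[(E_P−E_N)/(RT)].
(E_P−E_N)/(RT) = (95.5−40.5)×10³/(8.314×778) = 55000/6468 = 8.503.
k_N/k_P = (3.72×10^8/5.51×10^10)·exp(8.503) = 0.006751 × 4930 = 33.3.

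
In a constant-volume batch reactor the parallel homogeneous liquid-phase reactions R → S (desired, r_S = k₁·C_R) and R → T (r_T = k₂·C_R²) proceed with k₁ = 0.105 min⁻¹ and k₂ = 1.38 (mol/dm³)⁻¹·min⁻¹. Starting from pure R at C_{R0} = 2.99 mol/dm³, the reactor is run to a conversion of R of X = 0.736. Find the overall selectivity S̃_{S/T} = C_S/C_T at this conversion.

0.0457

C_R = C_{R0}(1−X) = 0.7894 mol/dm³.
Along a PFR/batch, dC_S/dC_R = −r_S/(r_S+r_T) = −k₁/(k₁+k₂·C_R).
Integrating from C_{R0} to C_R: C_S = (0.105/1.38)·ln[(0.105+1.38·2.99)/(0.105+1.38·0.789)] = 0.07609·ln(4.231/1.194) = 0.09624 mol/dm³.
C_T = (C_{R0}−C_R)−C_S = 2.104 mol/dm³; S̃_{S/T} = 0.09624/2.104 = 0.0457.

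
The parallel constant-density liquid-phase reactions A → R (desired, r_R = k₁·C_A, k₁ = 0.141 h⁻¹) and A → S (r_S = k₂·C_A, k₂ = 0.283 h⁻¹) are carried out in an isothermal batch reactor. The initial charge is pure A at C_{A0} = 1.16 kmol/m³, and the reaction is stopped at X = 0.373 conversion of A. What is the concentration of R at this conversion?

0.144 kmol/m³

C_A = C_{A0}(1−X) = 0.7273 kmol/m³.
Both paths are first order in A, so the instantaneous fraction to R is constant: dC_R/d(−C_A) = k₁/(k₁+k₂) = 0.3325.
C_R = 0.3325·(C_{A0}−C_A) = 0.3325×0.4327 = 0.144 kmol/m³.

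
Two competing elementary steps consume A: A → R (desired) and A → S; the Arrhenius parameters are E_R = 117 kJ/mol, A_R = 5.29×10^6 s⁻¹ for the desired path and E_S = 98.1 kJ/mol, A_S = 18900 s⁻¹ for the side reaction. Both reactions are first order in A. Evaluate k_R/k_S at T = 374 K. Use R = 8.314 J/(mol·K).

0.642

With equal orders, S_{R/S} = k_R/k_S = (A_R/A_S)·exp[(E_S−E_R)/(RT)].
(E_S−E_R)/(RT) = (98.1−117)×10³/(8.314×374) = -18900/3109 = -6.078.
k_R/k_S = (5.29×10^6/18900)·exp(-6.078) = 279.9 × 0.002292 = 0.642.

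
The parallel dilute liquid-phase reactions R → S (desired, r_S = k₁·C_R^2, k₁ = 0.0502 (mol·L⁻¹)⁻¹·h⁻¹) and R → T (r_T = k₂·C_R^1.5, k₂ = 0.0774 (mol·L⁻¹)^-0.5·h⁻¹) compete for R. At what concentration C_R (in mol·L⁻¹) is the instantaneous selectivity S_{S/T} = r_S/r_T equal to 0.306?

0.223 mol·L⁻¹

S_{S/T} = (k₁/k₂)·C_R^0.5 ⇒ C_R = (S·k₂/k₁)^(2).
= (0.306×0.0774/0.0502)^(2) = (0.4718)^(2) = 0.223 mol·L⁻¹.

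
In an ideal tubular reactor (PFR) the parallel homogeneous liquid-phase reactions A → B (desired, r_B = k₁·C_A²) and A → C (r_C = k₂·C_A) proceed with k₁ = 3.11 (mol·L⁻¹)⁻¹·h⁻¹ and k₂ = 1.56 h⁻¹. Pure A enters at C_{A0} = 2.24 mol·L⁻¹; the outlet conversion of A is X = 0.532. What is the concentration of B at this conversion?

C_A = C_{A0}(1−X) = 1.048 mol·L⁻¹.
Along a PFR/batch, dC_C/dC_A = −r_C/(r_B+r_C) = −k₂/(k₂+k₁·C_A).
Integrating from C_{A0} to C_A: C_C = (1.56/3.11)·ln[(1.56+3.11·2.24)/(1.56+3.11·1.05)] = 0.5016·ln(8.526/4.820) = 0.2861 mol·L⁻¹.
Then C_B = (C_{A0}−C_A) − C_C = 1.192 − 0.2861 = 0.9056 mol·L⁻¹.

0.906 mol·L⁻¹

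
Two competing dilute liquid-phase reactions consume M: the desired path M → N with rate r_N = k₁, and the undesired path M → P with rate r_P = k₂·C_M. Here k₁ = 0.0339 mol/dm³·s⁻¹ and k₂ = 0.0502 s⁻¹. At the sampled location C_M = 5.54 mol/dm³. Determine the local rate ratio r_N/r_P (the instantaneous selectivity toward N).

S_{N/P} = r_N/r_P = (k₁)/(k₂·C_M) = (k₁/k₂)·C_M⁻¹.
= (0.0339) / (0.0502×5.540) = 0.03390/0.2781 = 0.122.
The undesired path is higher order in M, so low C_M (CSTR or dilute feed) favours N.

0.122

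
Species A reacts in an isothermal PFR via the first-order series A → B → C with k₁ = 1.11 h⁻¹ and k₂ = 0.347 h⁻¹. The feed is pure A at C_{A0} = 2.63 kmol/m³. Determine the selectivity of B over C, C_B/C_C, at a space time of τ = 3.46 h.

0.711

For first-order series with pure A initially, C_B(τ) = k₁C_{A0}/(k₂−k₁)·(e^(−k₁τ) − e^(−k₂τ)).
e^(−k₁τ) = e^(−1.11×3.46) = e^(−3.841) = 0.02148; e^(−k₂τ) = e^(−1.201) = 0.3010.
C_B = 1.11×2.63/(0.347−1.11) × (0.02148−0.3010) = (-3.826)×(-0.2795) = 1.069 kmol/m³.
C_A = C_{A0}e^(−k₁τ) = 0.05649 kmol/m³, so C_C = C_{A0}−C_A−C_B = 1.504 kmol/m³; C_B/C_C = 0.711.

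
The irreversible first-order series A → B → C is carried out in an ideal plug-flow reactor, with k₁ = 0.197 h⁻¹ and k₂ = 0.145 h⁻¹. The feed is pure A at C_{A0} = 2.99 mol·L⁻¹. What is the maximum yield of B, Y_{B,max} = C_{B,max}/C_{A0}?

0.425

Evaluating C_B at τ_opt = ln(k₂/k₁)/(k₂−k₁) gives C_{B,max}/C_{A0} = (k₁/k₂)^[k₂/(k₂−k₁)].
= (0.197/0.145)^(0.145/(0.145−0.197)) = (1.359)^(-2.788) = 0.4255.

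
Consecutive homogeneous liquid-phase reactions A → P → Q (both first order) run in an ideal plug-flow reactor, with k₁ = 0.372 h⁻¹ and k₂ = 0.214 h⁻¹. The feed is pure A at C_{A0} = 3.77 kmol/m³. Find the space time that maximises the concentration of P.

3.50 h

Setting dC_P/dτ = 0 gives τ_opt = ln(k₂/k₁)/(k₂−k₁).
= ln(0.214/0.372)/(0.214−0.372) = ln(0.5753)/-0.1580 = -0.5529/-0.1580 = 3.50 h.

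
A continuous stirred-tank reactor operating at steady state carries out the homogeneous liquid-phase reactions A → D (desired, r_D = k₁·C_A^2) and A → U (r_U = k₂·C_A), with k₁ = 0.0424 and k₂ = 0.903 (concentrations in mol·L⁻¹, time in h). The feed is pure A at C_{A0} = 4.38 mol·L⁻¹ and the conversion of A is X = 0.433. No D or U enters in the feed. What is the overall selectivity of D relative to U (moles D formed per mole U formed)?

Exit C_A = C_{A0}(1−X) = 4.38×0.567 = 2.483 mol·L⁻¹.
A CSTR operates uniformly at the exit composition, giving r_D = 0.2615 and r_U = 2.243 (each k·C_A^n at C_A = 2.483).
Overall selectivity = C_D/C_U = r_Dτ/(r_Uτ) = r_D/r_U = 0.117.

0.117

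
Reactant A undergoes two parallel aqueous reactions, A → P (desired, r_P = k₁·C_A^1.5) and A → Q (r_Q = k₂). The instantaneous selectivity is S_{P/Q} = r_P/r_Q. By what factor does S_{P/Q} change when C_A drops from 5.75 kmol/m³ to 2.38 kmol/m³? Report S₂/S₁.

S_{P/Q} = (k₁/k₂)·C_A^1.5, so S₂/S₁ = (C_{A,2}/C_{A,1})^1.5.
= (2.38/5.75)^1.5 = (0.4139)^1.5 = 0.266.

0.266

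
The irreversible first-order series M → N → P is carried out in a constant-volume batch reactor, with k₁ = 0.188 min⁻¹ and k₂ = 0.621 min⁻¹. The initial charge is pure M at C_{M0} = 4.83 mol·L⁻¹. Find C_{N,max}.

0.870 mol·L⁻¹

For a first-order series the maximum intermediate yield is C_{N,max}/C_{M0} = (k₁/k₂)^[k₂/(k₂−k₁)].
= (0.188/0.621)^(0.621/(0.621−0.188)) = (0.3027)^(1.434) = 0.1802.
C_{N,max} = 0.1802×4.83 = 0.870 mol·L⁻¹.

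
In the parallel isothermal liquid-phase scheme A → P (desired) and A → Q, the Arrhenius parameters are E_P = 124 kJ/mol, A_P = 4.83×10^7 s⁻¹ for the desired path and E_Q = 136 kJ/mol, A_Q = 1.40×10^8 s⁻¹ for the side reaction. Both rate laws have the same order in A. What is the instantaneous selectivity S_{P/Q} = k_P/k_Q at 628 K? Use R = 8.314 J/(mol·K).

3.44

With equal orders, S_{P/Q} = k_P/k_Q = (A_P/A_Q)·exp[(E_Q−E_P)/(RT)].
(E_Q−E_P)/(RT) = (136−124)×10³/(8.314×628) = 12000/5221 = 2.298.
k_P/k_Q = (4.83×10^7/1.40×10^8)·exp(2.298) = 0.3450 × 9.957 = 3.44.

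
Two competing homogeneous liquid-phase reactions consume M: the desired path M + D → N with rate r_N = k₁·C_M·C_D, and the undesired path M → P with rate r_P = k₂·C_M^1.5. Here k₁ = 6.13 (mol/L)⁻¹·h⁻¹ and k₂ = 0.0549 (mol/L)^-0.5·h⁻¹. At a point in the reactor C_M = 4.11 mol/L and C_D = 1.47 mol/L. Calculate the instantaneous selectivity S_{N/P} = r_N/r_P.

81.0

S_{N/P} = r_N/r_P = (k₁·C_M·C_D)/(k₂·C_M^1.5) = (k₁/k₂)·C_M^-0.5·C_D.
= (6.13×4.110×1.470) / (0.0549×4.110^1.5) = 37.04/0.4574 = 81.0.
The undesired path is higher order in M, so low C_M (CSTR or dilute feed) favours N.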